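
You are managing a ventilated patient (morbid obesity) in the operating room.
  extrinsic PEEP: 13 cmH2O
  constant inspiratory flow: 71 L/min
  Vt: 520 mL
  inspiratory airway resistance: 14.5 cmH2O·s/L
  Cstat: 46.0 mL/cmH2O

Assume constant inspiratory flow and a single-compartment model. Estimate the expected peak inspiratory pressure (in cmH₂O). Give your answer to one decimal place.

Flow: 71 L/min ÷ 60 = 1.1833 L/s.
Equation of motion (constant flow): PIP = Vt/C + R·V̇ + PEEP.
PIP = 520/46.0 + 14.5×1.1833 + 13 = 11.304 + 17.158 + 13 = 41.462 cmH2O.

41.5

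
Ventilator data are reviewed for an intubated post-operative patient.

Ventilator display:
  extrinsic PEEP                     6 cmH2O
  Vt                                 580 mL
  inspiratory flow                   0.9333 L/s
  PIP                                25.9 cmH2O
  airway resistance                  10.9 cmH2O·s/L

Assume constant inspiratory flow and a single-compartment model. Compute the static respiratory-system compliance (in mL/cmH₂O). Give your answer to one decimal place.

59.6

Equation of motion (constant flow): PIP = Vt/C + R·V̇ + PEEP.
Vt/C = PIP − R·V̇ − PEEP = 25.9 − 10.9×0.9333 − 6 = 25.9 − 10.173 − 6 = 9.727 cmH2O.
C = Vt / 9.727 = 580 / 9.727 = 59.628 mL/cmH2O.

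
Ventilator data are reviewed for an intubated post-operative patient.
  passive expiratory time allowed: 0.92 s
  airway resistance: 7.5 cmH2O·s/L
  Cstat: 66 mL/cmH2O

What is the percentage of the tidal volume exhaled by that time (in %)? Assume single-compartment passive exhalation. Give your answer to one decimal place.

84.4

τ = R × C = 7.5 × 66 mL/cmH2O = 7.5 × 0.066 L/cmH2O = 0.495 s.
Passive exhalation: V(t)/V₀ = e^(−t/τ) = e^(−0.92/0.495) = 0.1559.
Fraction exhaled = 1 − 0.1559 = 0.8441 → 84.41%.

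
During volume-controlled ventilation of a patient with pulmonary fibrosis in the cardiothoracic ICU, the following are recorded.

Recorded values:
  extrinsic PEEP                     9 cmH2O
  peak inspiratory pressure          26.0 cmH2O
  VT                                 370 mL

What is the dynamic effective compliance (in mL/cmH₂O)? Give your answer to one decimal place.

21.8

Dynamic compliance = Vt / (PIP − PEEP) = 370 / (26.0 − 9) = 370 / 17.0 = 21.765 mL/cmH2O.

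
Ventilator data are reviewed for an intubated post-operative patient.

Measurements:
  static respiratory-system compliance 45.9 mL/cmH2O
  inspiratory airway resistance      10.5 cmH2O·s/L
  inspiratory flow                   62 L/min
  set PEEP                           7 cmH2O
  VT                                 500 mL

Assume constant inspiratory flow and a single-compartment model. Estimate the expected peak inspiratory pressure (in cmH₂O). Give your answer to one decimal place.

28.7

Flow: 62 L/min ÷ 60 = 1.0333 L/s.
Equation of motion (constant flow): PIP = Vt/C + R·V̇ + PEEP.
PIP = 500/45.9 + 10.5×1.0333 + 7 = 10.893 + 10.85 + 7 = 28.743 cmH2O.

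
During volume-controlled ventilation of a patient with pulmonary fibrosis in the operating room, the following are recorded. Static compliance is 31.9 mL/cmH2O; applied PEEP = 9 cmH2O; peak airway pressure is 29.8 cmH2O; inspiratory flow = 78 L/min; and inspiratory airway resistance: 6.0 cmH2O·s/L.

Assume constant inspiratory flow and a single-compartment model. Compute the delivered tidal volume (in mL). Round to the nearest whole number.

415

Flow: 78 L/min ÷ 60 = 1.3 L/s.
Equation of motion (constant flow): PIP = Vt/C + R·V̇ + PEEP.
Vt/C = PIP − R·V̇ − PEEP = 29.8 − 7.8 − 9 = 13.0 cmH2O.
Vt = C × 13.0 = 31.9 × 13.0 = 414.7 mL.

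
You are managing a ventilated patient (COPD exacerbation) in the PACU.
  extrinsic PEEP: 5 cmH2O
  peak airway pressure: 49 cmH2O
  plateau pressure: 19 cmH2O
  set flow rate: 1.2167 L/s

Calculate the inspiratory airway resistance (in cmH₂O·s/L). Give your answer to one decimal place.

Raw = (PIP − Pplat) / flow = (49 − 19) / 1.2167 = 30.0 / 1.2167 = 24.657 cmH2O·s/L.

24.7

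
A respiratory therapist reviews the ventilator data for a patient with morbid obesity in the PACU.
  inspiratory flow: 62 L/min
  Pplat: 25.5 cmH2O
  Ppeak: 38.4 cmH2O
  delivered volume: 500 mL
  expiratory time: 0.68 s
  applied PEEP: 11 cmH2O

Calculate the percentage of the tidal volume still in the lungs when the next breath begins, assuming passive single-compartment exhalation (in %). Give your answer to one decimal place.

Flow: 62 L/min ÷ 60 = 1.0333 L/s.
R = (PIP − Pplat)/V̇ = (38.4 − 25.5) / 1.0333 = 12.9/1.0333 = 12.484 cmH2O·s/L.
C = Vt/(Pplat − PEEP) = 500.0 / (25.5 − 11) = 500.0/14.5 = 34.483 mL/cmH2O.
τ = R × C = 12.484 × 0.03448 L/cmH2O = 0.4304 s.
Fraction remaining at end-expiration = e^(−Te/τ) = e^(−0.68/0.4304) = 0.206 → 20.6%.

20.6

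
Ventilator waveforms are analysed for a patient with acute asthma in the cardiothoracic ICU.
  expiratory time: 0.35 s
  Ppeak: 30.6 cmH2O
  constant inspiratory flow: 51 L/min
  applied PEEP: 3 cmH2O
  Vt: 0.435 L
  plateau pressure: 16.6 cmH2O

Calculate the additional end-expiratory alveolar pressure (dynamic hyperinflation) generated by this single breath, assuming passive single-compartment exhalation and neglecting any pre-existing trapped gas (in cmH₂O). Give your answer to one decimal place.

Flow: 51 L/min ÷ 60 = 0.85 L/s.
R = (PIP − Pplat)/V̇ = (30.6 − 16.6) / 0.85 = 14.0/0.85 = 16.471 cmH2O·s/L.
C = Vt/(Pplat − PEEP) = 435.0 / (16.6 − 3) = 435.0/13.6 = 31.985 mL/cmH2O.
τ = R × C = 16.471 × 0.03199 L/cmH2O = 0.5269 s.
Fraction remaining = e^(−Te/τ) = e^(−0.35/0.5269) = 0.5147; trapped volume = 435.0 × 0.5147 = 223.89 mL.
Additional alveolar pressure from trapping ≈ V_trapped / C = 223.89 / 31.985 = 7.0 cmH2O.

7.0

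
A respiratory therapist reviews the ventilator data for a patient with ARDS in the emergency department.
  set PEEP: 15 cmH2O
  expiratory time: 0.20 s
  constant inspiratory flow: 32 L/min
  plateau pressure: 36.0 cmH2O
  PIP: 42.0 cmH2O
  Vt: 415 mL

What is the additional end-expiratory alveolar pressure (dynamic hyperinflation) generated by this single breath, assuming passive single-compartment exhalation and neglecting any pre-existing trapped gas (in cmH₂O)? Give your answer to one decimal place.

Flow: 32 L/min ÷ 60 = 0.5333 L/s.
R = (PIP − Pplat)/V̇ = (42.0 − 36.0) / 0.5333 = 6.0/0.5333 = 11.251 cmH2O·s/L.
C = Vt/(Pplat − PEEP) = 415.0 / (36.0 − 15) = 415.0/21.0 = 19.762 mL/cmH2O.
τ = R × C = 11.251 × 0.01976 L/cmH2O = 0.2223 s.
Fraction remaining = e^(−Te/τ) = e^(−0.20/0.2223) = 0.4067; trapped volume = 415.0 × 0.4067 = 168.78 mL.
Additional alveolar pressure from trapping ≈ V_trapped / C = 168.78 / 19.762 = 8.541 cmH2O.

8.5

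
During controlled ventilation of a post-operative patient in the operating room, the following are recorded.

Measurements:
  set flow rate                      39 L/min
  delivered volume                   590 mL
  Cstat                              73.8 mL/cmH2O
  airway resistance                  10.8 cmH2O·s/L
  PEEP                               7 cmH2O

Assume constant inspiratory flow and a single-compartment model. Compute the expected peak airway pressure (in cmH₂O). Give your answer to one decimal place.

Flow: 39 L/min ÷ 60 = 0.65 L/s.
Equation of motion (constant flow): PIP = Vt/C + R·V̇ + PEEP.
PIP = 590/73.8 + 10.8×0.65 + 7 = 7.995 + 7.02 + 7 = 22.015 cmH2O.

22.0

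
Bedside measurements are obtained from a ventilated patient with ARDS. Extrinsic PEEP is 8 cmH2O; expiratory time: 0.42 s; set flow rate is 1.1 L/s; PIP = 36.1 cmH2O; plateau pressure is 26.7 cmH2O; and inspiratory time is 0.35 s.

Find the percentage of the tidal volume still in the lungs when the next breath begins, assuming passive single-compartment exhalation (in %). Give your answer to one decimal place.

Vt = flow × Ti = 1.1 L/s × 0.35 s × 1000 mL/L = 385.0 mL.
R = (PIP − Pplat)/V̇ = (36.1 − 26.7) / 1.1 = 9.4/1.1 = 8.545 cmH2O·s/L.
C = Vt/(Pplat − PEEP) = 385.0 / (26.7 − 8) = 385.0/18.7 = 20.588 mL/cmH2O.
τ = R × C = 8.545 × 0.02059 L/cmH2O = 0.1759 s.
Fraction remaining at end-expiration = e^(−Te/τ) = e^(−0.42/0.1759) = 0.09184 → 9.184%.

9.2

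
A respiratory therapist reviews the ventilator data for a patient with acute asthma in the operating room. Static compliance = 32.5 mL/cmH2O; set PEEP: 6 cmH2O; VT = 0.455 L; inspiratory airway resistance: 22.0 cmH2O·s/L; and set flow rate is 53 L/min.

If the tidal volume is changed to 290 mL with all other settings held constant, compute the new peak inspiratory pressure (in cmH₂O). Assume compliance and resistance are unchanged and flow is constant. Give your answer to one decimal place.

Flow: 53 L/min ÷ 60 = 0.8833 L/s.
PIP = Vt/C + R·V̇ + PEEP (constant-flow equation of motion).
Only the elastic term changes: ΔPIP = ΔVt / C = (290 − 455) / 32.5 = -5.077 cmH2O.
Original PIP = 455/32.5 + 22.0×0.8833 + 6 = 39.433 cmH2O; new PIP = 39.433 + (-5.077) = 34.356 cmH2O.

34.4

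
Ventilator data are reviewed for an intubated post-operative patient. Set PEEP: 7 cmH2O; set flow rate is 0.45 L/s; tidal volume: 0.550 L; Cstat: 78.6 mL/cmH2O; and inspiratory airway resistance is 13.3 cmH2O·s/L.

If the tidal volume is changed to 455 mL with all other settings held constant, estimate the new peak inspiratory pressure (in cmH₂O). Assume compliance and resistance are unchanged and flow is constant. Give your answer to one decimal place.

PIP = Vt/C + R·V̇ + PEEP (constant-flow equation of motion).
Only the elastic term changes: ΔPIP = ΔVt / C = (455 − 550) / 78.6 = -1.209 cmH2O.
Original PIP = 550/78.6 + 13.3×0.45 + 7 = 19.982 cmH2O; new PIP = 19.982 + (-1.209) = 18.773 cmH2O.

18.8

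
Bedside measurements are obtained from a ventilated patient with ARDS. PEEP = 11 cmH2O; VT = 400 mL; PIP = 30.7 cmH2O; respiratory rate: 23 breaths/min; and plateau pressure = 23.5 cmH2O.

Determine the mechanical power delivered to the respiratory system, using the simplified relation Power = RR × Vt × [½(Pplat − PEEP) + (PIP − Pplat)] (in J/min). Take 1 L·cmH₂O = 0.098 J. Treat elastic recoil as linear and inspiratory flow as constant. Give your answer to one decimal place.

12.1

Per-breath work = Vt × [½(Pplat−PEEP) + (PIP−Pplat)] = 0.400 × [0.5×12.5 + 7.2] = 0.400 × 13.45 = 5.38 L·cmH2O.
Power = 23 × 5.38 = 123.74 L·cmH2O/min.
× 0.098 J/(L·cmH2O) → 12.127 J/min.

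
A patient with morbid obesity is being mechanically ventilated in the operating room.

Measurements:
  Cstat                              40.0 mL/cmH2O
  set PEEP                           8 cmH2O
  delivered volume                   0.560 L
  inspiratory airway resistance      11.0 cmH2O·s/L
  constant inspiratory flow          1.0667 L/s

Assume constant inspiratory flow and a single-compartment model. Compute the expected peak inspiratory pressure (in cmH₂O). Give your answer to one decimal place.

Equation of motion (constant flow): PIP = Vt/C + R·V̇ + PEEP.
PIP = 560/40.0 + 11.0×1.0667 + 8 = 14.0 + 11.734 + 8 = 33.734 cmH2O.

33.7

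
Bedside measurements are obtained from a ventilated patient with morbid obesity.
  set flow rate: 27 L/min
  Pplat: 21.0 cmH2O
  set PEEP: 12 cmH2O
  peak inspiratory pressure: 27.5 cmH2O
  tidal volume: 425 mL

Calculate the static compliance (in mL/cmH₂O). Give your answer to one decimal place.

Cstat = Vt / (Pplat − PEEP) = 425 / (21.0 − 12) = 425 / 9.0 = 47.222 mL/cmH2O.

47.2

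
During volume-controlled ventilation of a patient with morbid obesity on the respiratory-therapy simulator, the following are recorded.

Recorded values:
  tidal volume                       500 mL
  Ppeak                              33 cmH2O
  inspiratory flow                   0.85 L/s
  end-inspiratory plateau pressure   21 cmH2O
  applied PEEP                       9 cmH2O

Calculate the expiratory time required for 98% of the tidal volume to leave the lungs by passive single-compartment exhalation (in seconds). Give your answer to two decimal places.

R = (PIP − Pplat)/V̇ = (33 − 21) / 0.85 = 12.0/0.85 = 14.118 cmH2O·s/L.
C = Vt/(Pplat − PEEP) = 500.0 / (21 − 9) = 500.0/12.0 = 41.667 mL/cmH2O.
τ = R × C = 14.118 × 0.04167 L/cmH2O = 0.5883 s.
t = −τ·ln(1 − 0.98) = −0.5883·ln(0.02) = 2.301 s.

2.30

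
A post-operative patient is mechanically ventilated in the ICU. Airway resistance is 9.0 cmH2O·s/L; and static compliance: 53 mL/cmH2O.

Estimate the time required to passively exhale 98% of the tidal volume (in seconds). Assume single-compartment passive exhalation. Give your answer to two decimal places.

τ = R × C = 9.0 × 53 mL/cmH2O = 9.0 × 0.053 L/cmH2O = 0.477 s.
Exhaled fraction f = 1 − e^(−t/τ) → t = −τ·ln(1 − f) = −0.477·ln(0.02) = 1.866 s.

1.87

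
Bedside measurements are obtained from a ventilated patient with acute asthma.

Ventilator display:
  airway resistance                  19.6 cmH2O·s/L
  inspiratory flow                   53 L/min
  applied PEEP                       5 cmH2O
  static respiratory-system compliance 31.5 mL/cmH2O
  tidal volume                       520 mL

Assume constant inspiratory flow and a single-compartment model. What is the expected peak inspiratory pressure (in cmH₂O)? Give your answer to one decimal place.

38.8

Flow: 53 L/min ÷ 60 = 0.8833 L/s.
Equation of motion (constant flow): PIP = Vt/C + R·V̇ + PEEP.
PIP = 520/31.5 + 19.6×0.8833 + 5 = 16.508 + 17.313 + 5 = 38.821 cmH2O.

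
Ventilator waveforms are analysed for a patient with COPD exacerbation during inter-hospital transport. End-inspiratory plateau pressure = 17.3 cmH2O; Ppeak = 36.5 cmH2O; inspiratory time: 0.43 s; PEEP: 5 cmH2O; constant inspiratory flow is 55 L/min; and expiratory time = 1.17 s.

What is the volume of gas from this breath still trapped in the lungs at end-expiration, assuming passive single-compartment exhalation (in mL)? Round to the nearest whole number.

Flow: 55 L/min ÷ 60 = 0.9167 L/s.
Vt = flow × Ti = 0.9167 L/s × 0.43 s × 1000 mL/L = 394.18 mL.
R = (PIP − Pplat)/V̇ = (36.5 − 17.3) / 0.9167 = 19.2/0.9167 = 20.945 cmH2O·s/L.
C = Vt/(Pplat − PEEP) = 394.18 / (17.3 − 5) = 394.18/12.3 = 32.047 mL/cmH2O.
τ = R × C = 20.945 × 0.03205 L/cmH2O = 0.6713 s.
Fraction remaining = e^(−Te/τ) = e^(−1.17/0.6713) = 0.175.
Trapped volume = 394.18 × 0.175 = 68.982 mL.

69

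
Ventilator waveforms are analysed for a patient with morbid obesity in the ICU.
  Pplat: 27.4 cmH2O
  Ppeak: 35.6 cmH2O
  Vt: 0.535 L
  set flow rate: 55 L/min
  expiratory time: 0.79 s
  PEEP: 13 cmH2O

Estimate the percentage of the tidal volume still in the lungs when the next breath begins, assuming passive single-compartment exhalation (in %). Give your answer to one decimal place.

Flow: 55 L/min ÷ 60 = 0.9167 L/s.
R = (PIP − Pplat)/V̇ = (35.6 − 27.4) / 0.9167 = 8.2/0.9167 = 8.945 cmH2O·s/L.
C = Vt/(Pplat − PEEP) = 535.0 / (27.4 − 13) = 535.0/14.4 = 37.153 mL/cmH2O.
τ = R × C = 8.945 × 0.03715 L/cmH2O = 0.3323 s.
Fraction remaining at end-expiration = e^(−Te/τ) = e^(−0.79/0.3323) = 0.09279 → 9.279%.

9.3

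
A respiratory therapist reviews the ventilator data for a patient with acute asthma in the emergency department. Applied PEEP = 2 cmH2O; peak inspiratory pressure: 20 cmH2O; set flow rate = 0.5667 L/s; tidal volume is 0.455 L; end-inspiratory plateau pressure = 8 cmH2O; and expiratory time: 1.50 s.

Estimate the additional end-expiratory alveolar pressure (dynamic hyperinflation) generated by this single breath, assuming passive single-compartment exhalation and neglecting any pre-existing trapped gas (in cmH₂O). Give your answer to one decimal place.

2.4

R = (PIP − Pplat)/V̇ = (20 − 8) / 0.5667 = 12.0/0.5667 = 21.175 cmH2O·s/L.
C = Vt/(Pplat − PEEP) = 455.0 / (8 − 2) = 455.0/6.0 = 75.833 mL/cmH2O.
τ = R × C = 21.175 × 0.07583 L/cmH2O = 1.606 s.
Fraction remaining = e^(−Te/τ) = e^(−1.50/1.606) = 0.393; trapped volume = 455.0 × 0.393 = 178.82 mL.
Additional alveolar pressure from trapping ≈ V_trapped / C = 178.82 / 75.833 = 2.358 cmH2O.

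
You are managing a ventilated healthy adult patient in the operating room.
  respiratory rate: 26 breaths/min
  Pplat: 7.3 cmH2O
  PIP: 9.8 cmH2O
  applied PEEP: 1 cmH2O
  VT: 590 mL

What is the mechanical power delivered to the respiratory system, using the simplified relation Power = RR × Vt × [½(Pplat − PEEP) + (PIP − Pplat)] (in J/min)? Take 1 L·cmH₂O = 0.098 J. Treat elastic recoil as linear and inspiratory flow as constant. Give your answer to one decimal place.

8.5

Per-breath work = Vt × [½(Pplat−PEEP) + (PIP−Pplat)] = 0.590 × [0.5×6.3 + 2.5] = 0.590 × 5.65 = 3.334 L·cmH2O.
Power = 26 × 3.334 = 86.684 L·cmH2O/min.
× 0.098 J/(L·cmH2O) → 8.495 J/min.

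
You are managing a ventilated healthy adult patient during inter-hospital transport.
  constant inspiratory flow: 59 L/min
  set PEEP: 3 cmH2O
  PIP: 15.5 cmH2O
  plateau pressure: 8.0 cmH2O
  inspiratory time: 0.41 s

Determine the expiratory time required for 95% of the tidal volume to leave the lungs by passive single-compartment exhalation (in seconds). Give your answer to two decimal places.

1.84

Flow: 59 L/min ÷ 60 = 0.9833 L/s.
Vt = flow × Ti = 0.9833 L/s × 0.41 s × 1000 mL/L = 403.15 mL.
R = (PIP − Pplat)/V̇ = (15.5 − 8.0) / 0.9833 = 7.5/0.9833 = 7.627 cmH2O·s/L.
C = Vt/(Pplat − PEEP) = 403.15 / (8.0 − 3) = 403.15/5.0 = 80.63 mL/cmH2O.
τ = R × C = 7.627 × 0.08063 L/cmH2O = 0.615 s.
t = −τ·ln(1 − 0.95) = −0.615·ln(0.05) = 1.842 s.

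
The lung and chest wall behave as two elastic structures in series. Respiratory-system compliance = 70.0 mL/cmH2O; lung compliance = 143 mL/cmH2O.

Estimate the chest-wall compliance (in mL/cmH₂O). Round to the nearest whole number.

137

1/Ccw = 1/Crs − 1/CL.
1/Ccw = 1/70.0 − 1/143 = 0.007293.
Ccw = 137.12 mL/cmH2O.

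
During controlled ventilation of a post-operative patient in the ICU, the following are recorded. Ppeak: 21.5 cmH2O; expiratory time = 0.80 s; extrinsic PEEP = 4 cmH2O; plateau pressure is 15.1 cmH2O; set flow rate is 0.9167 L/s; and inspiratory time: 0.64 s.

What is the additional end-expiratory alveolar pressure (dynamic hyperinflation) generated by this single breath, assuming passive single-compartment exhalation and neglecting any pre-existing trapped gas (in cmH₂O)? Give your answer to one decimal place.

Vt = flow × Ti = 0.9167 L/s × 0.64 s × 1000 mL/L = 586.69 mL.
R = (PIP − Pplat)/V̇ = (21.5 − 15.1) / 0.9167 = 6.4/0.9167 = 6.982 cmH2O·s/L.
C = Vt/(Pplat − PEEP) = 586.69 / (15.1 − 4) = 586.69/11.1 = 52.855 mL/cmH2O.
τ = R × C = 6.982 × 0.05286 L/cmH2O = 0.3691 s.
Fraction remaining = e^(−Te/τ) = e^(−0.80/0.3691) = 0.1145; trapped volume = 586.69 × 0.1145 = 67.176 mL.
Additional alveolar pressure from trapping ≈ V_trapped / C = 67.176 / 52.855 = 1.271 cmH2O.

1.3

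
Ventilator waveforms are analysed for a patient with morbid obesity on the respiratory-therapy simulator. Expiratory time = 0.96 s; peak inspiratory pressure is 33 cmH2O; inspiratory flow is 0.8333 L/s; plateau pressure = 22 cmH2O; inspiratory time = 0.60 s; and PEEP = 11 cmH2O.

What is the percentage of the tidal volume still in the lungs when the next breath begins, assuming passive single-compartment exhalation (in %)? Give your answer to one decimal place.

20.2

Vt = flow × Ti = 0.8333 L/s × 0.60 s × 1000 mL/L = 499.98 mL.
R = (PIP − Pplat)/V̇ = (33 − 22) / 0.8333 = 11.0/0.8333 = 13.201 cmH2O·s/L.
C = Vt/(Pplat − PEEP) = 499.98 / (22 − 11) = 499.98/11.0 = 45.453 mL/cmH2O.
τ = R × C = 13.201 × 0.04545 L/cmH2O = 0.6 s.
Fraction remaining at end-expiration = e^(−Te/τ) = e^(−0.96/0.6) = 0.2019 → 20.19%.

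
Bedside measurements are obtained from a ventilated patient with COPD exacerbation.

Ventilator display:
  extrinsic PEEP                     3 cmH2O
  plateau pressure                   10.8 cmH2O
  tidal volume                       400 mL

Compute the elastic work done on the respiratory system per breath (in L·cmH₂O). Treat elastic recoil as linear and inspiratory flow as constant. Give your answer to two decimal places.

1.56

Elastic work ≈ ½ × (Pplat − PEEP) × Vt = 0.5 × (10.8 − 3) × 0.400 L = 0.5 × 7.8 × 0.400 = 1.56 L·cmH2O.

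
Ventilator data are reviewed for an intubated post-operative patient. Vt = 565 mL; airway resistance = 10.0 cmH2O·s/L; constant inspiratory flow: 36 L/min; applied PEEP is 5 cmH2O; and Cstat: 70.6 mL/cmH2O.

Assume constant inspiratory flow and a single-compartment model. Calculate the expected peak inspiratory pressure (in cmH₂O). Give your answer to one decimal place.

Flow: 36 L/min ÷ 60 = 0.6 L/s.
Equation of motion (constant flow): PIP = Vt/C + R·V̇ + PEEP.
PIP = 565/70.6 + 10.0×0.6 + 5 = 8.003 + 6.0 + 5 = 19.003 cmH2O.

19.0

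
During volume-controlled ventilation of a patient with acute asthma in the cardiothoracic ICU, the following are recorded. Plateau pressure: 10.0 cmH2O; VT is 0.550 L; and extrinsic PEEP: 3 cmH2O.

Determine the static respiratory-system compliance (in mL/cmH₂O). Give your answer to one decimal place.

78.6

Cstat = Vt / (Pplat − PEEP) = 550 / (10.0 − 3) = 550 / 7.0 = 78.571 mL/cmH2O.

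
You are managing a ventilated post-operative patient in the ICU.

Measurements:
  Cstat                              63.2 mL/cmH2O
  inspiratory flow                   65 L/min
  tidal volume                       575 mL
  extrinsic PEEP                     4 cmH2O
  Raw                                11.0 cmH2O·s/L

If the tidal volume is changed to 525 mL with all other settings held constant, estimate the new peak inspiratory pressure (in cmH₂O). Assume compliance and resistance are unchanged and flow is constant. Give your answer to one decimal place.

24.2

Flow: 65 L/min ÷ 60 = 1.0833 L/s.
PIP = Vt/C + R·V̇ + PEEP (constant-flow equation of motion).
Only the elastic term changes: ΔPIP = ΔVt / C = (525 − 575) / 63.2 = -0.7911 cmH2O.
Original PIP = 575/63.2 + 11.0×1.0833 + 4 = 25.014 cmH2O; new PIP = 25.014 + (-0.7911) = 24.223 cmH2O.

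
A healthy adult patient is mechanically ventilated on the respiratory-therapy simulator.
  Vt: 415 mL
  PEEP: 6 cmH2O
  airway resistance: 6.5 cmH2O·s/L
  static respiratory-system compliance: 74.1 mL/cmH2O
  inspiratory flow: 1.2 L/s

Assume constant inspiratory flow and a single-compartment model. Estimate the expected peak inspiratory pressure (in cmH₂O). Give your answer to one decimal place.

Equation of motion (constant flow): PIP = Vt/C + R·V̇ + PEEP.
PIP = 415/74.1 + 6.5×1.2 + 6 = 5.601 + 7.8 + 6 = 19.401 cmH2O.

19.4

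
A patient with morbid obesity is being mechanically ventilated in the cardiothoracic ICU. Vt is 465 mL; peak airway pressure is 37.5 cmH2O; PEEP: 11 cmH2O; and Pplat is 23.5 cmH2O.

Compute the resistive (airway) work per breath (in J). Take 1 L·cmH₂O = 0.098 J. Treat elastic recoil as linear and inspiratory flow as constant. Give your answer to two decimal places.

0.64

With constant inspiratory flow the resistive pressure is constant at PIP − Pplat = 37.5 − 23.5 = 14.0 cmH2O, so resistive work = 14.0 × 0.465 = 6.51 L·cmH2O.
× 0.098 J/(L·cmH2O) → 0.638 J.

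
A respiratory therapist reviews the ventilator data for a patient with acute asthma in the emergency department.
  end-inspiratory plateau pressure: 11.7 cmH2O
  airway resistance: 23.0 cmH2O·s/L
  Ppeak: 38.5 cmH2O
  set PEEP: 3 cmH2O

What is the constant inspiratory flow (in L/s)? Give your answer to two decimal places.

1.17

flow = (PIP − Pplat) / Raw = 26.8 / 23.0 = 1.165 L/s.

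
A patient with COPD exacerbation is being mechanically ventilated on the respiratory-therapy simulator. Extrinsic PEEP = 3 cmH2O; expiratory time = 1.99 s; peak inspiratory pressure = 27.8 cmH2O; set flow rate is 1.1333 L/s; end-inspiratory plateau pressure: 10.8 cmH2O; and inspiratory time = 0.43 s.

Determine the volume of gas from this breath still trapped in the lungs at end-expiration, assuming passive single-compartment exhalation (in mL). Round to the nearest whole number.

Vt = flow × Ti = 1.1333 L/s × 0.43 s × 1000 mL/L = 487.32 mL.
R = (PIP − Pplat)/V̇ = (27.8 − 10.8) / 1.1333 = 17.0/1.1333 = 15.0 cmH2O·s/L.
C = Vt/(Pplat − PEEP) = 487.32 / (10.8 − 3) = 487.32/7.8 = 62.477 mL/cmH2O.
τ = R × C = 15.0 × 0.06248 L/cmH2O = 0.9372 s.
Fraction remaining = e^(−Te/τ) = e^(−1.99/0.9372) = 0.1196.
Trapped volume = 487.32 × 0.1196 = 58.283 mL.

58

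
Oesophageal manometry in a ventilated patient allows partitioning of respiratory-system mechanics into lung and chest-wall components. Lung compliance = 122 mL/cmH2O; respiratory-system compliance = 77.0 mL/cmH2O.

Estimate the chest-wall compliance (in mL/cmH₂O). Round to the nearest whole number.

1/Ccw = 1/Crs − 1/CL.
1/Ccw = 1/77.0 − 1/122 = 0.00479.
Ccw = 208.77 mL/cmH2O.

209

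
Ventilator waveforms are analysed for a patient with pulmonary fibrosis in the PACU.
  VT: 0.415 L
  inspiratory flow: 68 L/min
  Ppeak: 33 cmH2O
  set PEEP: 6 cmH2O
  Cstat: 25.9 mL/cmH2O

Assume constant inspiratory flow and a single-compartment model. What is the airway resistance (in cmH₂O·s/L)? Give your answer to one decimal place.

Flow: 68 L/min ÷ 60 = 1.1333 L/s.
Equation of motion (constant flow): PIP = Vt/C + R·V̇ + PEEP.
R·V̇ = PIP − Vt/C − PEEP = 33 − 415/25.9 − 6 = 33 − 16.023 − 6 = 10.977 cmH2O.
R = 10.977 / 1.1333 = 9.686 cmH2O·s/L.

9.7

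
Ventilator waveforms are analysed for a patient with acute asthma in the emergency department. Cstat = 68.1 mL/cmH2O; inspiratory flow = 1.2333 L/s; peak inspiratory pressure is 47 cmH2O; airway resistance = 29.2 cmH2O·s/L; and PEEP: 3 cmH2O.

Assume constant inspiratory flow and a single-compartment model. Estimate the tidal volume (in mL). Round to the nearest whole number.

544

Equation of motion (constant flow): PIP = Vt/C + R·V̇ + PEEP.
Vt/C = PIP − R·V̇ − PEEP = 47 − 36.012 − 3 = 7.988 cmH2O.
Vt = C × 7.988 = 68.1 × 7.988 = 543.98 mL.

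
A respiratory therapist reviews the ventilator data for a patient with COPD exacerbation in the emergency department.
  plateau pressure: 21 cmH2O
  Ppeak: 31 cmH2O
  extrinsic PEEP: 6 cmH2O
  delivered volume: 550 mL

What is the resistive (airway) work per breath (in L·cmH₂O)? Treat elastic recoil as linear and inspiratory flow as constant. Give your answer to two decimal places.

With constant inspiratory flow the resistive pressure is constant at PIP − Pplat = 31 − 21 = 10.0 cmH2O, so resistive work = 10.0 × 0.550 = 5.5 L·cmH2O.

5.50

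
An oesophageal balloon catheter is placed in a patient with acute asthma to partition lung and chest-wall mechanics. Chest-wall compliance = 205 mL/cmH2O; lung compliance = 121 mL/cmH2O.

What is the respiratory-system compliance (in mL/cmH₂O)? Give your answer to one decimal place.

76.1

Lung and chest wall are elastances in series: 1/Crs = 1/CL + 1/Ccw.
1/Crs = 1/121 + 1/205 = 0.01314.
Crs = 76.104 mL/cmH2O.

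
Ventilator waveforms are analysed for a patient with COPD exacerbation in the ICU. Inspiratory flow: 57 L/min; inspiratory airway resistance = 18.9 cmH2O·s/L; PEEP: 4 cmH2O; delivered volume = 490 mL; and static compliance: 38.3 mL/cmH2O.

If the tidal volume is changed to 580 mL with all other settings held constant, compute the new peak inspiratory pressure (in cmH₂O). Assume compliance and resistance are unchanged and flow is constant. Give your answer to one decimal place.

Flow: 57 L/min ÷ 60 = 0.95 L/s.
PIP = Vt/C + R·V̇ + PEEP (constant-flow equation of motion).
Only the elastic term changes: ΔPIP = ΔVt / C = (580 − 490) / 38.3 = 2.35 cmH2O.
Original PIP = 490/38.3 + 18.9×0.95 + 4 = 34.749 cmH2O; new PIP = 34.749 + (2.35) = 37.099 cmH2O.

37.1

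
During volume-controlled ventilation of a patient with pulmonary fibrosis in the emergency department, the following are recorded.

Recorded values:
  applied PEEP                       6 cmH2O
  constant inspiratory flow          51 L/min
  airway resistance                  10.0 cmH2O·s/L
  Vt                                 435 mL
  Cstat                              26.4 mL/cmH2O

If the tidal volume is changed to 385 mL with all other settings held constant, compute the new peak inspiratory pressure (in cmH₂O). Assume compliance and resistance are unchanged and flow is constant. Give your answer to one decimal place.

29.1

Flow: 51 L/min ÷ 60 = 0.85 L/s.
PIP = Vt/C + R·V̇ + PEEP (constant-flow equation of motion).
Only the elastic term changes: ΔPIP = ΔVt / C = (385 − 435) / 26.4 = -1.894 cmH2O.
Original PIP = 435/26.4 + 10.0×0.85 + 6 = 30.977 cmH2O; new PIP = 30.977 + (-1.894) = 29.083 cmH2O.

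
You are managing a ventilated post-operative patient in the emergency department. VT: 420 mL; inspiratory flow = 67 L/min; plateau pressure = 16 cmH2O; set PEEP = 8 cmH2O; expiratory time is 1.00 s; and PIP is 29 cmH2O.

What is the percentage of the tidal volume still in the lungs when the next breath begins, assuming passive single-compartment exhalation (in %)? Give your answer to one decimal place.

Flow: 67 L/min ÷ 60 = 1.1167 L/s.
R = (PIP − Pplat)/V̇ = (29 − 16) / 1.1167 = 13.0/1.1167 = 11.641 cmH2O·s/L.
C = Vt/(Pplat − PEEP) = 420.0 / (16 − 8) = 420.0/8.0 = 52.5 mL/cmH2O.
τ = R × C = 11.641 × 0.0525 L/cmH2O = 0.6112 s.
Fraction remaining at end-expiration = e^(−Te/τ) = e^(−1.00/0.6112) = 0.1947 → 19.47%.

19.5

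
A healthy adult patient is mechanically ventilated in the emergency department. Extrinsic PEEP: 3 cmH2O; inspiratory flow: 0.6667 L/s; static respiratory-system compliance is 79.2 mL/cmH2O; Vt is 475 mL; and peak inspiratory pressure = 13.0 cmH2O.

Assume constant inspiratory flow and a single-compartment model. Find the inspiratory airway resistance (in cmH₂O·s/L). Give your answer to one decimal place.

6.0

Equation of motion (constant flow): PIP = Vt/C + R·V̇ + PEEP.
R·V̇ = PIP − Vt/C − PEEP = 13.0 − 475/79.2 − 3 = 13.0 − 5.997 − 3 = 4.003 cmH2O.
R = 4.003 / 0.6667 = 6.004 cmH2O·s/L.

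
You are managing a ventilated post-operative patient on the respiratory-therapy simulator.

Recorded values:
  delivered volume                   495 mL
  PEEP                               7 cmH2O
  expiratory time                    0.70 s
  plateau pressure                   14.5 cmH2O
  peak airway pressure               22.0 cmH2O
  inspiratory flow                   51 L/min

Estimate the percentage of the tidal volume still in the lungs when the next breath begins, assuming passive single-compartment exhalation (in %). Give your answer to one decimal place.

Flow: 51 L/min ÷ 60 = 0.85 L/s.
R = (PIP − Pplat)/V̇ = (22.0 − 14.5) / 0.85 = 7.5/0.85 = 8.824 cmH2O·s/L.
C = Vt/(Pplat − PEEP) = 495.0 / (14.5 − 7) = 495.0/7.5 = 66.0 mL/cmH2O.
τ = R × C = 8.824 × 0.066 L/cmH2O = 0.5824 s.
Fraction remaining at end-expiration = e^(−Te/τ) = e^(−0.70/0.5824) = 0.3006 → 30.06%.

30.1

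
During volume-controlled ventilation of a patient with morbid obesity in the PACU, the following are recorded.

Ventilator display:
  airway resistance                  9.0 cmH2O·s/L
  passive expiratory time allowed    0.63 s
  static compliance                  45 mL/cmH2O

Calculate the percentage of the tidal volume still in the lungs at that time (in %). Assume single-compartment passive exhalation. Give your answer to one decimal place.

21.1

τ = R × C = 9.0 × 45 mL/cmH2O = 9.0 × 0.045 L/cmH2O = 0.405 s.
Passive exhalation: V(t)/V₀ = e^(−t/τ) = e^(−0.63/0.405) = 0.2111.
Fraction remaining = 0.2111 → 21.11%.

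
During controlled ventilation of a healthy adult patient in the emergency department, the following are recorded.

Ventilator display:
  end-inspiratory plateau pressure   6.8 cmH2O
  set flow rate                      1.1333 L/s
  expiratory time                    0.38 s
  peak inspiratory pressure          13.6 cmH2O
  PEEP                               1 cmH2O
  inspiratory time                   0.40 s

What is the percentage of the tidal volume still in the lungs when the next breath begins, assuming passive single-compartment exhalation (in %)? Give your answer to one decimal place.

44.5

Vt = flow × Ti = 1.1333 L/s × 0.40 s × 1000 mL/L = 453.32 mL.
R = (PIP − Pplat)/V̇ = (13.6 − 6.8) / 1.1333 = 6.8/1.1333 = 6.0 cmH2O·s/L.
C = Vt/(Pplat − PEEP) = 453.32 / (6.8 − 1) = 453.32/5.8 = 78.159 mL/cmH2O.
τ = R × C = 6.0 × 0.07816 L/cmH2O = 0.469 s.
Fraction remaining at end-expiration = e^(−Te/τ) = e^(−0.38/0.469) = 0.4448 → 44.48%.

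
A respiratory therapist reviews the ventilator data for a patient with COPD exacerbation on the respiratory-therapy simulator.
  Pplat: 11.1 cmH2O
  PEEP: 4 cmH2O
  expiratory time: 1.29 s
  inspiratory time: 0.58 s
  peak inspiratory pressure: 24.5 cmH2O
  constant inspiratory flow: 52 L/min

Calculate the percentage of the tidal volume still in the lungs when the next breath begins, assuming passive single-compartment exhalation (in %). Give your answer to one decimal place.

Flow: 52 L/min ÷ 60 = 0.8667 L/s.
Vt = flow × Ti = 0.8667 L/s × 0.58 s × 1000 mL/L = 502.69 mL.
R = (PIP − Pplat)/V̇ = (24.5 − 11.1) / 0.8667 = 13.4/0.8667 = 15.461 cmH2O·s/L.
C = Vt/(Pplat − PEEP) = 502.69 / (11.1 − 4) = 502.69/7.1 = 70.801 mL/cmH2O.
τ = R × C = 15.461 × 0.0708 L/cmH2O = 1.095 s.
Fraction remaining at end-expiration = e^(−Te/τ) = e^(−1.29/1.095) = 0.3079 → 30.79%.

30.8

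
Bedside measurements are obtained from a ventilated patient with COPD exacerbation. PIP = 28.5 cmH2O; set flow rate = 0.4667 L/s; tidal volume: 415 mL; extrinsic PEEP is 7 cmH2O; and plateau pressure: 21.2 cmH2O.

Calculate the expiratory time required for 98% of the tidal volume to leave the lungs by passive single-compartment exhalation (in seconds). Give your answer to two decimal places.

1.79

R = (PIP − Pplat)/V̇ = (28.5 − 21.2) / 0.4667 = 7.3/0.4667 = 15.642 cmH2O·s/L.
C = Vt/(Pplat − PEEP) = 415.0 / (21.2 − 7) = 415.0/14.2 = 29.225 mL/cmH2O.
τ = R × C = 15.642 × 0.02923 L/cmH2O = 0.4572 s.
t = −τ·ln(1 − 0.98) = −0.4572·ln(0.02) = 1.789 s.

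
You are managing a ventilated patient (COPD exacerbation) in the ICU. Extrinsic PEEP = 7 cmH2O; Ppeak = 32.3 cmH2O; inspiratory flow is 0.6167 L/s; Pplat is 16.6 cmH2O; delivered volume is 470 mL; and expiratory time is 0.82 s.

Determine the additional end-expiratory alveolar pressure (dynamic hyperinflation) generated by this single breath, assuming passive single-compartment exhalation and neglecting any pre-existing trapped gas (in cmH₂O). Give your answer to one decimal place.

5.0

R = (PIP − Pplat)/V̇ = (32.3 − 16.6) / 0.6167 = 15.7/0.6167 = 25.458 cmH2O·s/L.
C = Vt/(Pplat − PEEP) = 470.0 / (16.6 − 7) = 470.0/9.6 = 48.958 mL/cmH2O.
τ = R × C = 25.458 × 0.04896 L/cmH2O = 1.246 s.
Fraction remaining = e^(−Te/τ) = e^(−0.82/1.246) = 0.5178; trapped volume = 470.0 × 0.5178 = 243.37 mL.
Additional alveolar pressure from trapping ≈ V_trapped / C = 243.37 / 48.958 = 4.971 cmH2O.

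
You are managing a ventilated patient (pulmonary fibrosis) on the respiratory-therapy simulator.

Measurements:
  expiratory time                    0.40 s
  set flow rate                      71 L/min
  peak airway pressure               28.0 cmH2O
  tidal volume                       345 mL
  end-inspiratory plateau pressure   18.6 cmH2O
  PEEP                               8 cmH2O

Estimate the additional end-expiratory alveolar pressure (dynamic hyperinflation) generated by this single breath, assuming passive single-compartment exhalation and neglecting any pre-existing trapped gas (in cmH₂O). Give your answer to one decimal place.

2.3

Flow: 71 L/min ÷ 60 = 1.1833 L/s.
R = (PIP − Pplat)/V̇ = (28.0 − 18.6) / 1.1833 = 9.4/1.1833 = 7.944 cmH2O·s/L.
C = Vt/(Pplat − PEEP) = 345.0 / (18.6 − 8) = 345.0/10.6 = 32.547 mL/cmH2O.
τ = R × C = 7.944 × 0.03255 L/cmH2O = 0.2586 s.
Fraction remaining = e^(−Te/τ) = e^(−0.40/0.2586) = 0.2129; trapped volume = 345.0 × 0.2129 = 73.451 mL.
Additional alveolar pressure from trapping ≈ V_trapped / C = 73.451 / 32.547 = 2.257 cmH2O.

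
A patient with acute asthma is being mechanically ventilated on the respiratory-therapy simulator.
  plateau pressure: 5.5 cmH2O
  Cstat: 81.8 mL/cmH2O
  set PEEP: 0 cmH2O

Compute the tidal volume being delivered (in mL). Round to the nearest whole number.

450

Vt = Cstat × (Pplat − PEEP) = 81.8 × (5.5 − 0) = 81.8 × 5.5 = 449.9 mL.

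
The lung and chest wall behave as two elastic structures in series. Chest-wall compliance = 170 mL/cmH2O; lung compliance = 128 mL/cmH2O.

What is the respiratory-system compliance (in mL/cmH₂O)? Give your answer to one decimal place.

Lung and chest wall are elastances in series: 1/Crs = 1/CL + 1/Ccw.
1/Crs = 1/128 + 1/170 = 0.01369.
Crs = 73.046 mL/cmH2O.

73.0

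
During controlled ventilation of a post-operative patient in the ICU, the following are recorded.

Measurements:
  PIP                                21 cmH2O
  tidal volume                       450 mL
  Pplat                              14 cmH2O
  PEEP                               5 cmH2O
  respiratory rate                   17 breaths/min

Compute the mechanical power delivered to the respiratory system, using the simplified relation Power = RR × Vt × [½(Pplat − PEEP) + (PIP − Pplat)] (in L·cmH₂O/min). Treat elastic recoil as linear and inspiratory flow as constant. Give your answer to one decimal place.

Per-breath work = Vt × [½(Pplat−PEEP) + (PIP−Pplat)] = 0.450 × [0.5×9.0 + 7.0] = 0.450 × 11.5 = 5.175 L·cmH2O.
Power = 17 × 5.175 = 87.975 L·cmH2O/min.

88.0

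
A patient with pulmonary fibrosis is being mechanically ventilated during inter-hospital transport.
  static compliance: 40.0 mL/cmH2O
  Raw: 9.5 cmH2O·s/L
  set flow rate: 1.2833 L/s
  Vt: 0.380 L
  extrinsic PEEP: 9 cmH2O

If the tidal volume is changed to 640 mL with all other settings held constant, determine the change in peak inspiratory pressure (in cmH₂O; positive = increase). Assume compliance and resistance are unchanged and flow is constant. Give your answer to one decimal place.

6.5

PIP = Vt/C + R·V̇ + PEEP (constant-flow equation of motion).
Only the elastic term changes: ΔPIP = ΔVt / C = (640 − 380) / 40.0 = 6.5 cmH2O.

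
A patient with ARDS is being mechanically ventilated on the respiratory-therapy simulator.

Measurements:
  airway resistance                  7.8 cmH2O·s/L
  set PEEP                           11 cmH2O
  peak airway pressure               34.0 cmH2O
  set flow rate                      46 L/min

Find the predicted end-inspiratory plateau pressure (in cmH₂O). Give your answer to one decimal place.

Flow: 46 L/min ÷ 60 = 0.7667 L/s.
Pplat = PIP − Raw × flow = 34.0 − 7.8 × 0.7667 = 34.0 − 5.98 = 28.02 cmH2O.

28.0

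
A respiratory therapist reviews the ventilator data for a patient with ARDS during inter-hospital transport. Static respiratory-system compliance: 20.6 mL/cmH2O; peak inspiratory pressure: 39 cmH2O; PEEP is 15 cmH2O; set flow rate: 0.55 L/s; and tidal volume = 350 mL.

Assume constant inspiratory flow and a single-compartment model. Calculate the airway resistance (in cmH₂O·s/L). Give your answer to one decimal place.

12.7

Equation of motion (constant flow): PIP = Vt/C + R·V̇ + PEEP.
R·V̇ = PIP − Vt/C − PEEP = 39 − 350/20.6 − 15 = 39 − 16.99 − 15 = 7.01 cmH2O.
R = 7.01 / 0.55 = 12.745 cmH2O·s/L.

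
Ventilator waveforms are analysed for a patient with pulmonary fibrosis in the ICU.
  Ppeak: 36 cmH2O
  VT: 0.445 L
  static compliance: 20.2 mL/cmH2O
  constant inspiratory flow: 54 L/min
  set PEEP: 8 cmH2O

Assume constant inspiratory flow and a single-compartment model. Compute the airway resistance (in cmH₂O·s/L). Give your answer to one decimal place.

Flow: 54 L/min ÷ 60 = 0.9 L/s.
Equation of motion (constant flow): PIP = Vt/C + R·V̇ + PEEP.
R·V̇ = PIP − Vt/C − PEEP = 36 − 445/20.2 − 8 = 36 − 22.03 − 8 = 5.97 cmH2O.
R = 5.97 / 0.9 = 6.633 cmH2O·s/L.

6.6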